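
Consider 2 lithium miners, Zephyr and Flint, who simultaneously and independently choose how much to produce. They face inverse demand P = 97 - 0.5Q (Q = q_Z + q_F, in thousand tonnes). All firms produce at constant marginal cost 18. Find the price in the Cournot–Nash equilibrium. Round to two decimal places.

44.33

Each firm earns π_i = (97 - 0.5Q)q_i - 18q_i.
First-order condition (treating rivals' output as given): 79 - q_i - (1/2)q_j = 0.
With identical firms every q_j equals q_i, so q_j = q_i and 79 = (3/2)q_i, giving q_i = 158/3.
Total output Q = 316/3, so price P = 97 - (1/2)·(316/3) = 133/3.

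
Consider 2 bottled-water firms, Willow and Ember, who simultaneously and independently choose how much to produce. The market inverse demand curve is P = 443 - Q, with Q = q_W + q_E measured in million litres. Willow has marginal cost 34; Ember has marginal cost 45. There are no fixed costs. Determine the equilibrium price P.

174

Willow's profit: π_W = (443 - Q)q_W - (34q_W). Setting ∂π_W/∂q_W = 0: 409 - 2q_W - (q_E) = 0.
Ember's profit: π_E = (443 - Q)q_E - (45q_E). Setting ∂π_E/∂q_E = 0: 398 - 2q_E - (q_W) = 0.
Rearranging gives the reaction functions q_W = (409 - q_E)/2 and q_E = (398 - q_W)/2.
Solving the pair: q_W = 140, q_E = 129.
Total output Q = 269, so price P = 443 - 269 = 174.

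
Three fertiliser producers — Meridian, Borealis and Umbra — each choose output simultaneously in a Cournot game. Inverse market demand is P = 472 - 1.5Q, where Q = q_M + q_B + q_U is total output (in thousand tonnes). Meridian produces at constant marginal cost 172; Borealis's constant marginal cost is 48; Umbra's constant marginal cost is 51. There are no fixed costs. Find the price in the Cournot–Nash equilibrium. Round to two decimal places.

185.75

Meridian's profit: π_M = (472 - 1.5Q)q_M - (172q_M). Setting ∂π_M/∂q_M = 0: 300 - 3q_M - (3/2)(q_B + q_U) = 0.
Borealis's first-order condition: 424 - 3q_B - (3/2)(q_M + q_U) = 0.
Umbra's first-order condition: 421 - 3q_U - (3/2)(q_M + q_B) = 0.
Adding the 3 conditions: 1145 − 3Q − 3Q = 0, i.e. Q = 1145/6.
Back-substituting: q_M = (300 − 1145/4)/(3/2) = 55/6, q_B = (424 − 1145/4)/(3/2) = 551/6, q_U = (421 − 1145/4)/(3/2) = 539/6.
Total output Q = 1145/6, so price P = 472 - (3/2)·(1145/6) = 743/4.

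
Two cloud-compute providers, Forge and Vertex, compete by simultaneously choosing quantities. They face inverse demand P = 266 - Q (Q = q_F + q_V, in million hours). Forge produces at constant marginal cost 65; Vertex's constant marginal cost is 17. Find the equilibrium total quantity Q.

Forge's profit: π_F = (266 - Q)q_F - (65q_F). Setting ∂π_F/∂q_F = 0: 201 - 2q_F - (q_V) = 0.
Vertex's profit: π_V = (266 - Q)q_V - (17q_V). Setting ∂π_V/∂q_V = 0: 249 - 2q_V - (q_F) = 0.
So q_F = (201 - q_V)/2 and q_V = (249 - q_F)/2.
Substituting one into the other gives q_F = 51 and q_V = 99.
Total output Q = 51 + 99 = 150.

150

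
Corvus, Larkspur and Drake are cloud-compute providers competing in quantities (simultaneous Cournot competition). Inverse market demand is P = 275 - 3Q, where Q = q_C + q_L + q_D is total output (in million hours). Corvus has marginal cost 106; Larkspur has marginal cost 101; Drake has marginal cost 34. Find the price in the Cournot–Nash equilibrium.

Corvus's profit: π_C = (275 - 3Q)q_C - (106q_C). Setting ∂π_C/∂q_C = 0: 169 - 6q_C - 3(q_L + q_D) = 0.
Larkspur's profit: π_L = (275 - 3Q)q_L - (101q_L). Setting ∂π_L/∂q_L = 0: 174 - 6q_L - 3(q_C + q_D) = 0.
Drake's first-order condition: 241 - 6q_D - 3(q_C + q_L) = 0.
Adding the 3 conditions: 584 − 6Q − 6Q = 0, i.e. Q = 146/3.
Back-substituting: q_C = (169 − 146)/3 = 23/3, q_L = (174 − 146)/3 = 28/3, q_D = (241 − 146)/3 = 95/3.
Total output Q = 146/3, so price P = 275 - 3·(146/3) = 129.

129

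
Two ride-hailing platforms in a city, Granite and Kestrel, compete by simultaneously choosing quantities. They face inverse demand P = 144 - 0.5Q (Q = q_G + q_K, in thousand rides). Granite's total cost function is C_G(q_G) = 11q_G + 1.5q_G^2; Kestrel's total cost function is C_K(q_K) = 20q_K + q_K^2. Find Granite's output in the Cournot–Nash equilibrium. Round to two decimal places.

28.68

Granite's profit: π_G = (144 - 0.5Q)q_G - (11q_G + (3/2)q_G²). Setting ∂π_G/∂q_G = 0: 133 - 4q_G - (1/2)(q_K) = 0.
Kestrel's first-order condition: 124 - 3q_K - (1/2)(q_G) = 0.
Rearranging gives the reaction functions q_G = (133 - (1/2)q_K)/4 and q_K = (124 - (1/2)q_G)/3.
Solving the pair: q_G = 1348/47, q_K = 1718/47.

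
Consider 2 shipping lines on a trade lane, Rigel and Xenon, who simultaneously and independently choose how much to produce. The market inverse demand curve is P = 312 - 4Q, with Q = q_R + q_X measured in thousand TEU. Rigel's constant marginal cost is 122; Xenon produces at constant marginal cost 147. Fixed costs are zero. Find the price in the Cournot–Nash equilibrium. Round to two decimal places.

Rigel's profit: π_R = (312 - 4Q)q_R - (122q_R). Setting ∂π_R/∂q_R = 0: 190 - 8q_R - 4(q_X) = 0.
Xenon's first-order condition: 165 - 8q_X - 4(q_R) = 0.
Rearranging gives the reaction functions q_R = (190 - 4q_X)/8 and q_X = (165 - 4q_R)/8.
Substituting one into the other gives q_R = 215/12 and q_X = 35/3.
Total output Q = 355/12, so price P = 312 - 4·(355/12) = 581/3.

193.67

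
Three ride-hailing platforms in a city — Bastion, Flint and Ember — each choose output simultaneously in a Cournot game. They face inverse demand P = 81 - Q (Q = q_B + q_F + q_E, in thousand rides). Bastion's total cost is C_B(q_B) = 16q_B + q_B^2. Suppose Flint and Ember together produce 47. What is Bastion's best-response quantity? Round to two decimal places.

With rivals' combined output fixed at 47, Bastion's profit is π_B = (81 - 47 - q_B)q_B - (16q_B + q_B²) = (34 - q_B)q_B - (16q_B + q_B²).
∂π_B/∂q_B = 18 - 4q_B = 0, so q_B = 9/2.

4.50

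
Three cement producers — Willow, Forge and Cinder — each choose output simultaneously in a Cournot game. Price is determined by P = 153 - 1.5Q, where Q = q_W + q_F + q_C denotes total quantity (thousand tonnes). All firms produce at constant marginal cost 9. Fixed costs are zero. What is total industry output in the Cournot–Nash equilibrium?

Each firm earns π_i = (153 - 1.5Q)q_i - 9q_i.
Setting ∂π_i/∂q_i = 0 with rivals' quantities fixed: 144 - 3q_i - (3/2)·Σ_{j≠i} q_j = 0.
With identical firms every q_j equals q_i, so Σ_{j≠i} q_j = 2q_i and 144 = 6q_i, giving q_i = 24.
Total output Q = 24 + 24 + 24 = 72.

72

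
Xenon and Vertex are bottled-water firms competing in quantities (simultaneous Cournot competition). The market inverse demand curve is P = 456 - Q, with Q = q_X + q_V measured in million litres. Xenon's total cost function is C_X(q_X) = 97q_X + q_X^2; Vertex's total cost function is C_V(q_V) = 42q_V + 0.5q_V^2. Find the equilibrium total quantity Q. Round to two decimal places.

178.18

Xenon's profit: π_X = (456 - Q)q_X - (97q_X + q_X²). Setting ∂π_X/∂q_X = 0: 359 - 4q_X - (q_V) = 0.
Vertex's profit: π_V = (456 - Q)q_V - (42q_V + (1/2)q_V²). Setting ∂π_V/∂q_V = 0: 414 - 3q_V - (q_X) = 0.
Rearranging gives the reaction functions q_X = (359 - q_V)/4 and q_V = (414 - q_X)/3.
Solving the pair: q_X = 663/11, q_V = 1297/11.
Total output Q = 663/11 + 1297/11 = 1960/11.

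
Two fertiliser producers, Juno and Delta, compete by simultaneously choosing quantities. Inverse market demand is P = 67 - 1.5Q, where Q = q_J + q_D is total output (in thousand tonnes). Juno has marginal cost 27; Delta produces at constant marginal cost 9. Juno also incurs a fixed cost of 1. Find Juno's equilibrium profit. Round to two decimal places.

34.85

Juno's profit: π_J = (67 - 1.5Q)q_J - (27q_J). Setting ∂π_J/∂q_J = 0: 40 - 3q_J - (3/2)(q_D) = 0.
Delta's first-order condition: 58 - 3q_D - (3/2)(q_J) = 0.
Best responses: q_J = (40 - (3/2)q_D)/3, q_D = (58 - (3/2)q_J)/3.
Solving the pair: q_J = 44/9, q_D = 152/9.
Price P = 67 - (3/2)·(196/9) = 103/3.
Juno's profit: (103/3 - 27)·(44/9) - 1 = 941/27.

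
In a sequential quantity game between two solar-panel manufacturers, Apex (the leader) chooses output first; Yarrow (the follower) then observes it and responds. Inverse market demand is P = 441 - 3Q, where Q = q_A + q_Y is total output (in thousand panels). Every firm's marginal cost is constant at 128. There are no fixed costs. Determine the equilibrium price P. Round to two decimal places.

The follower Yarrow best-responds to any q_A: π_Y = (441 - 3Q)q_Y - 128q_Y.
Follower FOC: 313 - 3q_A - 6q_Y = 0, so q_Y(q_A) = (313 - 3q_A)/6.
Apex substitutes q_Y(q_A) into its own profit: π_A = q_A(441 - 3q_A - (313 - 3q_A)/2) - 128q_A = (569/2 - (3/2)q_A)q_A - 128q_A.
Leader FOC: 313/2 - 3q_A = 0, so q_A = 313/6.
Then q_Y = (313 - 3·(313/6))/6 = 313/12.
Total output Q = 313/4, so price P = 441 - 3·(313/4) = 825/4.

206.25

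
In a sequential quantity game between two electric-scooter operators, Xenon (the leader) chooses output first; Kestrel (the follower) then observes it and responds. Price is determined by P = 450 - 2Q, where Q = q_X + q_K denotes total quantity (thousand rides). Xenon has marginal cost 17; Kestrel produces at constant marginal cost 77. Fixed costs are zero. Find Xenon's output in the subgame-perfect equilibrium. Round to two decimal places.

123.25

The follower Kestrel best-responds to any q_X: π_K = (450 - 2Q)q_K - 77q_K.
Follower FOC: 373 - 2q_X - 4q_K = 0, so q_K(q_X) = (373 - 2q_X)/4.
The leader anticipates this reaction. Substituting into P = 450 - 2Q gives P = 527/2 - q_X, so π_X = (527/2 - q_X)q_X - 17q_X.
Leader FOC: 493/2 - 2q_X = 0, so q_X = 493/4.
Then q_K = (373 - 2·(493/4))/4 = 253/8.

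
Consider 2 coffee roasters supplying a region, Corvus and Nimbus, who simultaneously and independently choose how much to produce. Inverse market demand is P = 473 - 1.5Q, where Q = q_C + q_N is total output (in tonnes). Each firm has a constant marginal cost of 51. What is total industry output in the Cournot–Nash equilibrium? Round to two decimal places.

A representative firm's profit is π_i = q_i(473 - 1.5Q) - 51q_i.
Setting ∂π_i/∂q_i = 0 with rivals' quantities fixed: 422 - 3q_i - (3/2)q_j = 0.
By symmetry each firm produces the same amount; substituting q_j = q_i yields q_i = 422/(9/2) = 844/9.
Total output Q = 844/9 + 844/9 = 1688/9.

187.56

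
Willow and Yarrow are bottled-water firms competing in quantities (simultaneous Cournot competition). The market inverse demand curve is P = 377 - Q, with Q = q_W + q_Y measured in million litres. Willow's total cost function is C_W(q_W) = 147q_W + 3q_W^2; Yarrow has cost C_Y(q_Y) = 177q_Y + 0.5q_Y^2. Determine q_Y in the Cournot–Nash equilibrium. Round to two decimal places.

Willow's profit: π_W = (377 - Q)q_W - (147q_W + 3q_W²). Setting ∂π_W/∂q_W = 0: 230 - 8q_W - (q_Y) = 0.
Yarrow's first-order condition: 200 - 3q_Y - (q_W) = 0.
Best responses: q_W = (230 - q_Y)/8, q_Y = (200 - q_W)/3.
Solving the pair: q_W = 490/23, q_Y = 1370/23.

59.57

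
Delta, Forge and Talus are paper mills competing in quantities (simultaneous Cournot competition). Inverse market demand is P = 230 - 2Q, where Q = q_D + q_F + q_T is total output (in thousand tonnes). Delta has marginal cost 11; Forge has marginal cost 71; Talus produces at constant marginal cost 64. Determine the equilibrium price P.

94

Delta's profit: π_D = (230 - 2Q)q_D - (11q_D). Setting ∂π_D/∂q_D = 0: 219 - 4q_D - 2(q_F + q_T) = 0.
Forge's profit: π_F = (230 - 2Q)q_F - (71q_F). Setting ∂π_F/∂q_F = 0: 159 - 4q_F - 2(q_D + q_T) = 0.
Talus's first-order condition: 166 - 4q_T - 2(q_D + q_F) = 0.
Adding the 3 conditions: 544 − 4Q − 4Q = 0, i.e. Q = 68.
Back-substituting: q_D = (219 − 136)/2 = 83/2, q_F = (159 − 136)/2 = 23/2, q_T = (166 − 136)/2 = 15.
Total output Q = 68, so price P = 230 - 2·68 = 94.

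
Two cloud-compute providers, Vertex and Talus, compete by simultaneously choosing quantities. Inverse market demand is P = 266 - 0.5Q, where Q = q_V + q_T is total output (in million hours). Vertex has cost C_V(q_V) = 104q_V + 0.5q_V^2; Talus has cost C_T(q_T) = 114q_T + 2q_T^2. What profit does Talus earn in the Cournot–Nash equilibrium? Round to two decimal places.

Vertex's profit: π_V = (266 - 0.5Q)q_V - (104q_V + (1/2)q_V²). Setting ∂π_V/∂q_V = 0: 162 - 2q_V - (1/2)(q_T) = 0.
Talus's first-order condition: 152 - 5q_T - (1/2)(q_V) = 0.
Rearranging gives the reaction functions q_V = (162 - (1/2)q_T)/2 and q_T = (152 - (1/2)q_V)/5.
Substituting one into the other gives q_V = 75.2821 and q_T = 892/39.
Price P = 266 - (1/2)·(1276/13) = 216.9231.
Talus's profit: 216.9231·(892/39) - 114·(892/39) - 2(892/39)² = 1307.7975.

1307.80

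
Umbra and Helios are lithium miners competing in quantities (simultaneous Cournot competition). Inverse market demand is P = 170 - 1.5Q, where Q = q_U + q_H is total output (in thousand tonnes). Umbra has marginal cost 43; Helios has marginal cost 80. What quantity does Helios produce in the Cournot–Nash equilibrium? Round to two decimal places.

11.78

Umbra's profit: π_U = (170 - 1.5Q)q_U - (43q_U). Setting ∂π_U/∂q_U = 0: 127 - 3q_U - (3/2)(q_H) = 0.
Helios's first-order condition: 90 - 3q_H - (3/2)(q_U) = 0.
Rearranging gives the reaction functions q_U = (127 - (3/2)q_H)/3 and q_H = (90 - (3/2)q_U)/3.
Solving the pair: q_U = 328/9, q_H = 106/9.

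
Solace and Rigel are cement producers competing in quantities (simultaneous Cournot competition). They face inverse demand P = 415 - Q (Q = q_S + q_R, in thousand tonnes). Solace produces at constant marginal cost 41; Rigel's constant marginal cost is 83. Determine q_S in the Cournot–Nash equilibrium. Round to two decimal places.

Solace's profit: π_S = (415 - Q)q_S - (41q_S). Setting ∂π_S/∂q_S = 0: 374 - 2q_S - (q_R) = 0.
Rigel's first-order condition: 332 - 2q_R - (q_S) = 0.
So q_S = (374 - q_R)/2 and q_R = (332 - q_S)/2.
Substituting one into the other gives q_S = 416/3 and q_R = 290/3.

138.67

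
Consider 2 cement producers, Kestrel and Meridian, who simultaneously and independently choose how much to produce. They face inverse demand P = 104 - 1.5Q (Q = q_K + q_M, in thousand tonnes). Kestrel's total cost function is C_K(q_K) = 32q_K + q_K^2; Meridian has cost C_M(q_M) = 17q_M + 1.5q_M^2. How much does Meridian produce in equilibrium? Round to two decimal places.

11.78

Kestrel's profit: π_K = (104 - 1.5Q)q_K - (32q_K + q_K²). Setting ∂π_K/∂q_K = 0: 72 - 5q_K - (3/2)(q_M) = 0.
Meridian's first-order condition: 87 - 6q_M - (3/2)(q_K) = 0.
So q_K = (72 - (3/2)q_M)/5 and q_M = (87 - (3/2)q_K)/6.
Solving the pair: q_K = 402/37, q_M = 436/37.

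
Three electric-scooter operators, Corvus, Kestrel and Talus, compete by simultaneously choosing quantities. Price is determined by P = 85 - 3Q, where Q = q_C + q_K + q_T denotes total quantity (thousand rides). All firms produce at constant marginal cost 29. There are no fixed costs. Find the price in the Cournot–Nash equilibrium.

A representative firm's profit is π_i = q_i(85 - 3Q) - 29q_i.
Setting ∂π_i/∂q_i = 0 with rivals' quantities fixed: 56 - 6q_i - 3·Σ_{j≠i} q_j = 0.
With identical firms every q_j equals q_i, so Σ_{j≠i} q_j = 2q_i and 56 = 12q_i, giving q_i = 14/3.
Total output Q = 14, so price P = 85 - 3·14 = 43.

43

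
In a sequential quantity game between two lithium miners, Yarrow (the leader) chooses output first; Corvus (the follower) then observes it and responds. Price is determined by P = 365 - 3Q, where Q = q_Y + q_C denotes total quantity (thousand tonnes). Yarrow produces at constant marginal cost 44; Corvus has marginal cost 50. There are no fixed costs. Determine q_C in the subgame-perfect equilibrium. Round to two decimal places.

25.25

Solve by backward induction. Given q_Y, the follower Corvus maximises π_C = (365 - 3q_Y - 3q_C)q_C - 50q_C.
∂π_C/∂q_C = 315 - 3q_Y - 6q_C = 0 gives the reaction function q_C = (315 - 3q_Y)/6.
Yarrow substitutes q_C(q_Y) into its own profit: π_Y = q_Y(365 - 3q_Y - (315 - 3q_Y)/2) - 44q_Y = (415/2 - (3/2)q_Y)q_Y - 44q_Y.
Leader FOC: 327/2 - 3q_Y = 0, so q_Y = 109/2.
Then q_C = (315 - 3·(109/2))/6 = 101/4.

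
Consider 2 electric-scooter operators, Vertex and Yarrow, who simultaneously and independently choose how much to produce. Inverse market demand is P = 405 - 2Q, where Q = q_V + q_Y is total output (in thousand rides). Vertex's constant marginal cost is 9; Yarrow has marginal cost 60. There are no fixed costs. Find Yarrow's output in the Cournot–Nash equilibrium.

49

Vertex's profit: π_V = (405 - 2Q)q_V - (9q_V). Setting ∂π_V/∂q_V = 0: 396 - 4q_V - 2(q_Y) = 0.
Yarrow's first-order condition: 345 - 4q_Y - 2(q_V) = 0.
Best responses: q_V = (396 - 2q_Y)/4, q_Y = (345 - 2q_V)/4.
Solving the pair: q_V = 149/2, q_Y = 49.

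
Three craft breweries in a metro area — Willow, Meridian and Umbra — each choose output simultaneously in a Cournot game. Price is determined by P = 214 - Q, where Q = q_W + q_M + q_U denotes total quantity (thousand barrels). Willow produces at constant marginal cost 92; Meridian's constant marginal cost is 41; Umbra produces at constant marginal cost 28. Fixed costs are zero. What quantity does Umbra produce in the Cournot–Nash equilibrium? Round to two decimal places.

65.75

Willow's profit: π_W = (214 - Q)q_W - (92q_W). Setting ∂π_W/∂q_W = 0: 122 - 2q_W - (q_M + q_U) = 0.
Meridian's profit: π_M = (214 - Q)q_M - (41q_M). Setting ∂π_M/∂q_M = 0: 173 - 2q_M - (q_W + q_U) = 0.
Umbra's profit: π_U = (214 - Q)q_U - (28q_U). Setting ∂π_U/∂q_U = 0: 186 - 2q_U - (q_W + q_M) = 0.
Adding the 3 first-order conditions: 481 − 4Q = 0, so Q = 481/4.
Back-substituting: q_W = (122 − 481/4) = 7/4, q_M = (173 − 481/4) = 211/4, q_U = (186 − 481/4) = 263/4.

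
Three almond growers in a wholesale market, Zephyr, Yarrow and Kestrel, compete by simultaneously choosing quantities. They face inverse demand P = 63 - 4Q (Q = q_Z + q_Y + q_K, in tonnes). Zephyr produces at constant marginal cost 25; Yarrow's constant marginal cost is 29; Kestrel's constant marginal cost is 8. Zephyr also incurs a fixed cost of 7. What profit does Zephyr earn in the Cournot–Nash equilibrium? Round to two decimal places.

Zephyr's profit: π_Z = (63 - 4Q)q_Z - (25q_Z). Setting ∂π_Z/∂q_Z = 0: 38 - 8q_Z - 4(q_Y + q_K) = 0.
Yarrow's first-order condition: 34 - 8q_Y - 4(q_Z + q_K) = 0.
Kestrel's first-order condition: 55 - 8q_K - 4(q_Z + q_Y) = 0.
Adding the 3 first-order conditions: 127 − 16Q = 0, so Q = 127/16.
Back-substituting: q_Z = (38 − 127/4)/4 = 25/16, q_Y = (34 − 127/4)/4 = 9/16, q_K = (55 − 127/4)/4 = 93/16.
Price P = 63 - 4·(127/16) = 125/4.
Zephyr's profit: (125/4 - 25)·(25/16) - 7 = 177/64.

2.77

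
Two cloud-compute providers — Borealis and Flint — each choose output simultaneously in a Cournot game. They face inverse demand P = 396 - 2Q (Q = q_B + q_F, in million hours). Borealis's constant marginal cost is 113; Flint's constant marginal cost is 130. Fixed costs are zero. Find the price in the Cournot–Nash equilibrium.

213

Borealis's profit: π_B = (396 - 2Q)q_B - (113q_B). Setting ∂π_B/∂q_B = 0: 283 - 4q_B - 2(q_F) = 0.
Flint's first-order condition: 266 - 4q_F - 2(q_B) = 0.
Rearranging gives the reaction functions q_B = (283 - 2q_F)/4 and q_F = (266 - 2q_B)/4.
Solving the pair: q_B = 50, q_F = 83/2.
Total output Q = 183/2, so price P = 396 - 2·(183/2) = 213.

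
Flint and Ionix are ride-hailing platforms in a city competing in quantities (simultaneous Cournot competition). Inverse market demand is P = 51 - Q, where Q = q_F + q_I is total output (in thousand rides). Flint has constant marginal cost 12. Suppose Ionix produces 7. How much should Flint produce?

16

With the rival's output fixed at 7, Flint's profit is π_F = (51 - 7 - q_F)q_F - (12q_F) = (44 - q_F)q_F - (12q_F).
∂π_F/∂q_F = 32 - 2q_F = 0, so q_F = 16.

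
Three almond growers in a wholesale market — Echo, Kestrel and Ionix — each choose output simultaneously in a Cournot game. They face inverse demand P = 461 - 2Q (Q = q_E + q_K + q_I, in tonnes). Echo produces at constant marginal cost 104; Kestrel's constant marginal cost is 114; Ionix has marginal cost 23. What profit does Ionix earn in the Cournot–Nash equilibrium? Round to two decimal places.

Echo's profit: π_E = (461 - 2Q)q_E - (104q_E). Setting ∂π_E/∂q_E = 0: 357 - 4q_E - 2(q_K + q_I) = 0.
Kestrel's profit: π_K = (461 - 2Q)q_K - (114q_K). Setting ∂π_K/∂q_K = 0: 347 - 4q_K - 2(q_E + q_I) = 0.
Ionix's profit: π_I = (461 - 2Q)q_I - (23q_I). Setting ∂π_I/∂q_I = 0: 438 - 4q_I - 2(q_E + q_K) = 0.
Summing all 3 equations gives 1142 − 8Q = 0, hence Q = 571/4.
Back-substituting: q_E = (357 − 571/2)/2 = 143/4, q_K = (347 − 571/2)/2 = 123/4, q_I = (438 − 571/2)/2 = 305/4.
Price P = 461 - 2·(571/4) = 351/2.
Ionix's profit: (351/2 - 23)·(305/4) = 11628.1250.

11628.13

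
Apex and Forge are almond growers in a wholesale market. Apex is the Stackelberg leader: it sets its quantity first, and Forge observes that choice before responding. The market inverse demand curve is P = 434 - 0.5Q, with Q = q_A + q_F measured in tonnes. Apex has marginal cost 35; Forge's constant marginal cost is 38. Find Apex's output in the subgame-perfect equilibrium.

402

Solve by backward induction. Given q_A, the follower Forge maximises π_F = (434 - (1/2)q_A - (1/2)q_F)q_F - 38q_F.
Follower FOC: 396 - (1/2)q_A - q_F = 0, so q_F(q_A) = (396 - (1/2)q_A).
Apex substitutes q_F(q_A) into its own profit: π_A = q_A(434 - (1/2)q_A - (396 - (1/2)q_A)/2) - 35q_A = (236 - (1/4)q_A)q_A - 35q_A.
Leader FOC: 201 - (1/2)q_A = 0, so q_A = 402.
Then q_F = (396 - (1/2)·402) = 195.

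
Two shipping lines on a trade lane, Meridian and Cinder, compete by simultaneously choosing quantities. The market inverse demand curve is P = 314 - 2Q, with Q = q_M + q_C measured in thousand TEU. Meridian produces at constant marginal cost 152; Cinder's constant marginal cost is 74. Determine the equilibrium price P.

180

Meridian's profit: π_M = (314 - 2Q)q_M - (152q_M). Setting ∂π_M/∂q_M = 0: 162 - 4q_M - 2(q_C) = 0.
Cinder's profit: π_C = (314 - 2Q)q_C - (74q_C). Setting ∂π_C/∂q_C = 0: 240 - 4q_C - 2(q_M) = 0.
Best responses: q_M = (162 - 2q_C)/4, q_C = (240 - 2q_M)/4.
Substituting one into the other gives q_M = 14 and q_C = 53.
Total output Q = 67, so price P = 314 - 2·67 = 180.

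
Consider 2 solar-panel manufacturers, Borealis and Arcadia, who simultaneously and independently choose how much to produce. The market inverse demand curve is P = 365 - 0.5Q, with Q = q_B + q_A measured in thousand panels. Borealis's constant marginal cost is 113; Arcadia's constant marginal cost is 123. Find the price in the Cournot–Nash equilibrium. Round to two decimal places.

200.33

Borealis's profit: π_B = (365 - 0.5Q)q_B - (113q_B). Setting ∂π_B/∂q_B = 0: 252 - q_B - (1/2)(q_A) = 0.
Arcadia's profit: π_A = (365 - 0.5Q)q_A - (123q_A). Setting ∂π_A/∂q_A = 0: 242 - q_A - (1/2)(q_B) = 0.
So q_B = (252 - (1/2)q_A) and q_A = (242 - (1/2)q_B).
Solving the pair: q_B = 524/3, q_A = 464/3.
Total output Q = 988/3, so price P = 365 - (1/2)·(988/3) = 601/3.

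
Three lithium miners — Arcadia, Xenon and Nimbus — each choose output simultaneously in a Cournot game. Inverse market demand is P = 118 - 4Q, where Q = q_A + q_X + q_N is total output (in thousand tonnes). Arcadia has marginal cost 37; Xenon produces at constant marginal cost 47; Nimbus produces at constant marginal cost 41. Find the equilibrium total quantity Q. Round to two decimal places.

Arcadia's profit: π_A = (118 - 4Q)q_A - (37q_A). Setting ∂π_A/∂q_A = 0: 81 - 8q_A - 4(q_X + q_N) = 0.
Xenon's first-order condition: 71 - 8q_X - 4(q_A + q_N) = 0.
Nimbus's profit: π_N = (118 - 4Q)q_N - (41q_N). Setting ∂π_N/∂q_N = 0: 77 - 8q_N - 4(q_A + q_X) = 0.
Summing all 3 equations gives 229 − 16Q = 0, hence Q = 229/16.
Back-substituting: q_A = (81 − 229/4)/4 = 95/16, q_X = (71 − 229/4)/4 = 55/16, q_N = (77 − 229/4)/4 = 79/16.
Total output Q = 95/16 + 55/16 + 79/16 = 229/16.

14.31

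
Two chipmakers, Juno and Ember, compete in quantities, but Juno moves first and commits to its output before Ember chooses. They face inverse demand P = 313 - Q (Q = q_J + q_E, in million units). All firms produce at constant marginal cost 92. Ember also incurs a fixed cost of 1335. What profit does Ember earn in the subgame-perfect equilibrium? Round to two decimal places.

Solve by backward induction. Given q_J, the follower Ember maximises π_E = (313 - q_J - q_E)q_E - 92q_E.
Follower FOC: 221 - q_J - 2q_E = 0, so q_E(q_J) = (221 - q_J)/2.
Juno substitutes q_E(q_J) into its own profit: π_J = q_J(313 - q_J - (221 - q_J)/2) - 92q_J = (405/2 - (1/2)q_J)q_J - 92q_J.
Maximising: ∂π_J/∂q_J = 221/2 - q_J = 0, giving q_J = 221/2.
Then q_E = (221 - 221/2)/2 = 221/4.
Price P = 313 - 663/4 = 589/4.
Ember's profit: (589/4 - 92)·(221/4) - 1335 = 1717.5625.

1717.56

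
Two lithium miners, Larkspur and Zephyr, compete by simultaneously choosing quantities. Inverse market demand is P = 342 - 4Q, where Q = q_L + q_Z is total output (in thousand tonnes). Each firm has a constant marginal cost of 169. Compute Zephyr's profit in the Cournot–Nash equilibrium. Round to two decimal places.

Each firm earns π_i = (342 - 4Q)q_i - 169q_i.
Setting ∂π_i/∂q_i = 0 with rivals' quantities fixed: 173 - 8q_i - 4q_j = 0.
With identical firms every q_j equals q_i, so q_j = q_i and 173 = 12q_i, giving q_i = 173/12.
Price P = 342 - 4·(173/6) = 680/3.
Zephyr's profit: (680/3 - 169)·(173/12) = 831.3611.

831.36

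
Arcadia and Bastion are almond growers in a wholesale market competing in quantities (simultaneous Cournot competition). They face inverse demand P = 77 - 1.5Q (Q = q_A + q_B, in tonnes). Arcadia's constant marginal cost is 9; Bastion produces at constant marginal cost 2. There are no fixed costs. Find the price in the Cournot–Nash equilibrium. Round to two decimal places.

29.33

Arcadia's profit: π_A = (77 - 1.5Q)q_A - (9q_A). Setting ∂π_A/∂q_A = 0: 68 - 3q_A - (3/2)(q_B) = 0.
Bastion's profit: π_B = (77 - 1.5Q)q_B - (2q_B). Setting ∂π_B/∂q_B = 0: 75 - 3q_B - (3/2)(q_A) = 0.
Rearranging gives the reaction functions q_A = (68 - (3/2)q_B)/3 and q_B = (75 - (3/2)q_A)/3.
Solving the pair: q_A = 122/9, q_B = 164/9.
Total output Q = 286/9, so price P = 77 - (3/2)·(286/9) = 88/3.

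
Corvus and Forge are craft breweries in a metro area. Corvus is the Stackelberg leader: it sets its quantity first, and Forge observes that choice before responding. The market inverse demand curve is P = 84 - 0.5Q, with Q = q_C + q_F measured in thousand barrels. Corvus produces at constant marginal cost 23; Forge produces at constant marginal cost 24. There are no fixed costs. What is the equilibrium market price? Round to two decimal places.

38.50

Solve by backward induction. Given q_C, the follower Forge maximises π_F = (84 - (1/2)q_C - (1/2)q_F)q_F - 24q_F.
Follower FOC: 60 - (1/2)q_C - q_F = 0, so q_F(q_C) = (60 - (1/2)q_C).
Corvus substitutes q_F(q_C) into its own profit: π_C = q_C(84 - (1/2)q_C - (60 - (1/2)q_C)/2) - 23q_C = (54 - (1/4)q_C)q_C - 23q_C.
Leader FOC: 31 - (1/2)q_C = 0, so q_C = 62.
Then q_F = (60 - (1/2)·62) = 29.
Total output Q = 91, so price P = 84 - (1/2)·91 = 77/2.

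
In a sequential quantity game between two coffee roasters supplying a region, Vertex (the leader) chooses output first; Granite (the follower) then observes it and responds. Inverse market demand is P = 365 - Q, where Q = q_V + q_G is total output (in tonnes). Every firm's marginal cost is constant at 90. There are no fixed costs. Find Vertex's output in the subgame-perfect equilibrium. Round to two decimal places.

137.50

The follower Granite best-responds to any q_V: π_G = (365 - Q)q_G - 90q_G.
Setting the follower's marginal profit to zero, 275 - q_V - 2q_G = 0, i.e. q_G = (275 - q_V)/2.
Vertex substitutes q_G(q_V) into its own profit: π_V = q_V(365 - q_V - (275 - q_V)/2) - 90q_V = (455/2 - (1/2)q_V)q_V - 90q_V.
The leader's first-order condition 275/2 - q_V = 0 yields q_V = 275/2.
Then q_G = (275 - 275/2)/2 = 275/4.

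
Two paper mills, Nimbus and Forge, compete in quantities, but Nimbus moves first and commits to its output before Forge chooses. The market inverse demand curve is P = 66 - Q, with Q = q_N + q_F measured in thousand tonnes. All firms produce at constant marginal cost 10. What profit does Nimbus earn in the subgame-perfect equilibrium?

Solve by backward induction. Given q_N, the follower Forge maximises π_F = (66 - q_N - q_F)q_F - 10q_F.
∂π_F/∂q_F = 56 - q_N - 2q_F = 0 gives the reaction function q_F = (56 - q_N)/2.
Nimbus substitutes q_F(q_N) into its own profit: π_N = q_N(66 - q_N - (56 - q_N)/2) - 10q_N = (38 - (1/2)q_N)q_N - 10q_N.
Maximising: ∂π_N/∂q_N = 28 - q_N = 0, giving q_N = 28.
Then q_F = (56 - 28)/2 = 14.
Price P = 66 - 42 = 24.
Nimbus's profit: (24 - 10)·28 = 392.

392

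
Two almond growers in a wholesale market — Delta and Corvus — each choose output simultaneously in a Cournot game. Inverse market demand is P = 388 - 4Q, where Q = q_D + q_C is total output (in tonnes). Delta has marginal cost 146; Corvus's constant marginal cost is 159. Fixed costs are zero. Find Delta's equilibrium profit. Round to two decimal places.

Delta's profit: π_D = (388 - 4Q)q_D - (146q_D). Setting ∂π_D/∂q_D = 0: 242 - 8q_D - 4(q_C) = 0.
Corvus's first-order condition: 229 - 8q_C - 4(q_D) = 0.
So q_D = (242 - 4q_C)/8 and q_C = (229 - 4q_D)/8.
Solving the pair: q_D = 85/4, q_C = 18.
Price P = 388 - 4·(157/4) = 231.
Delta's profit: (231 - 146)·(85/4) = 1806.2500.

1806.25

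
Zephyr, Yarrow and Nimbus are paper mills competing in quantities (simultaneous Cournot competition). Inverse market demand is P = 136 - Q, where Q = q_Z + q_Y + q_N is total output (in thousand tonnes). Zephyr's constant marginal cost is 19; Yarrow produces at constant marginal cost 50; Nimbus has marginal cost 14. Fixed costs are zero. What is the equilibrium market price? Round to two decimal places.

54.75

Zephyr's profit: π_Z = (136 - Q)q_Z - (19q_Z). Setting ∂π_Z/∂q_Z = 0: 117 - 2q_Z - (q_Y + q_N) = 0.
Yarrow's first-order condition: 86 - 2q_Y - (q_Z + q_N) = 0.
Nimbus's first-order condition: 122 - 2q_N - (q_Z + q_Y) = 0.
Adding the 3 conditions: 325 − 2Q − 2Q = 0, i.e. Q = 325/4.
Back-substituting: q_Z = (117 − 325/4) = 143/4, q_Y = (86 − 325/4) = 19/4, q_N = (122 − 325/4) = 163/4.
Total output Q = 325/4, so price P = 136 - 325/4 = 219/4.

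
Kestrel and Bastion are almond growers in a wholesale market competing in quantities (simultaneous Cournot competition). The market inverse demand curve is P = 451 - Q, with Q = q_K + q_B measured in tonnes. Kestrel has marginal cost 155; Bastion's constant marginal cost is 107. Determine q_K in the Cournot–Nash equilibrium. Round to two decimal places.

82.67

Kestrel's profit: π_K = (451 - Q)q_K - (155q_K). Setting ∂π_K/∂q_K = 0: 296 - 2q_K - (q_B) = 0.
Bastion's first-order condition: 344 - 2q_B - (q_K) = 0.
So q_K = (296 - q_B)/2 and q_B = (344 - q_K)/2.
Solving the pair: q_K = 248/3, q_B = 392/3.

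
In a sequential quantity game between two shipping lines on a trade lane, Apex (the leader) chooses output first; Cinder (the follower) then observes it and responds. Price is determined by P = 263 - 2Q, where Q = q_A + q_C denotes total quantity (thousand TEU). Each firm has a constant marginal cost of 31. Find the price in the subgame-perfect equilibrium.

Solve by backward induction. Given q_A, the follower Cinder maximises π_C = (263 - 2q_A - 2q_C)q_C - 31q_C.
Setting the follower's marginal profit to zero, 232 - 2q_A - 4q_C = 0, i.e. q_C = (232 - 2q_A)/4.
Apex substitutes q_C(q_A) into its own profit: π_A = q_A(263 - 2q_A - (232 - 2q_A)/2) - 31q_A = (147 - q_A)q_A - 31q_A.
The leader's first-order condition 116 - 2q_A = 0 yields q_A = 58.
Then q_C = (232 - 2·58)/4 = 29.
Total output Q = 87, so price P = 263 - 2·87 = 89.

89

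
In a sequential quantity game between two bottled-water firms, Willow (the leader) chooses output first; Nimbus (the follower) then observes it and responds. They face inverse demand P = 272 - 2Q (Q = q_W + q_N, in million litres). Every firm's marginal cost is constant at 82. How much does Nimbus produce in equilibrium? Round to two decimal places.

23.75

Solve by backward induction. Given q_W, the follower Nimbus maximises π_N = (272 - 2q_W - 2q_N)q_N - 82q_N.
Follower FOC: 190 - 2q_W - 4q_N = 0, so q_N(q_W) = (190 - 2q_W)/4.
Willow substitutes q_N(q_W) into its own profit: π_W = q_W(272 - 2q_W - (190 - 2q_W)/2) - 82q_W = (177 - q_W)q_W - 82q_W.
Maximising: ∂π_W/∂q_W = 95 - 2q_W = 0, giving q_W = 95/2.
Then q_N = (190 - 2·(95/2))/4 = 95/4.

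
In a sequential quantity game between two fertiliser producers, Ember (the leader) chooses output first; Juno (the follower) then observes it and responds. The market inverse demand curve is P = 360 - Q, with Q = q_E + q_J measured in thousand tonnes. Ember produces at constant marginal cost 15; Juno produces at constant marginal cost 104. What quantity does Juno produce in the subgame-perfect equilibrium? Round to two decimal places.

The follower Juno best-responds to any q_E: π_J = (360 - Q)q_J - 104q_J.
∂π_J/∂q_J = 256 - q_E - 2q_J = 0 gives the reaction function q_J = (256 - q_E)/2.
Ember substitutes q_J(q_E) into its own profit: π_E = q_E(360 - q_E - (256 - q_E)/2) - 15q_E = (232 - (1/2)q_E)q_E - 15q_E.
Leader FOC: 217 - q_E = 0, so q_E = 217.
Then q_J = (256 - 217)/2 = 39/2.

19.50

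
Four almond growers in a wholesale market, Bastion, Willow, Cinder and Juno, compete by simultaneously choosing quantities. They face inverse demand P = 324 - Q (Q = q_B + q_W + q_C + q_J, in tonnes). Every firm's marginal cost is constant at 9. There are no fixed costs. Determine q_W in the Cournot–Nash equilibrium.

63

Each firm earns π_i = (324 - Q)q_i - 9q_i.
First-order condition (treating rivals' output as given): 315 - 2q_i - Σ_{j≠i} q_j = 0.
By symmetry each firm produces the same amount; substituting Σ_{j≠i} q_j = 3q_i yields q_i = 315/5 = 63.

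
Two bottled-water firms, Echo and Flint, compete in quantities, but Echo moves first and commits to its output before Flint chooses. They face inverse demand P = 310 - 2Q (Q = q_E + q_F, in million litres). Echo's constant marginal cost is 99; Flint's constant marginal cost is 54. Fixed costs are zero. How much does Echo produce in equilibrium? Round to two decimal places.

The follower Flint best-responds to any q_E: π_F = (310 - 2Q)q_F - 54q_F.
Setting the follower's marginal profit to zero, 256 - 2q_E - 4q_F = 0, i.e. q_F = (256 - 2q_E)/4.
Echo substitutes q_F(q_E) into its own profit: π_E = q_E(310 - 2q_E - (256 - 2q_E)/2) - 99q_E = (182 - q_E)q_E - 99q_E.
The leader's first-order condition 83 - 2q_E = 0 yields q_E = 83/2.
Then q_F = (256 - 2·(83/2))/4 = 173/4.

41.50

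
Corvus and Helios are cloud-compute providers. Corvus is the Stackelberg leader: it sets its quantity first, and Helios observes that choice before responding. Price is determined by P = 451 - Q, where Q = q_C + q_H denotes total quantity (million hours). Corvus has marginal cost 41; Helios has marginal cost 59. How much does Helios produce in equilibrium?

The follower Helios best-responds to any q_C: π_H = (451 - Q)q_H - 59q_H.
∂π_H/∂q_H = 392 - q_C - 2q_H = 0 gives the reaction function q_H = (392 - q_C)/2.
The leader anticipates this reaction. Substituting into P = 451 - Q gives P = 255 - (1/2)q_C, so π_C = (255 - (1/2)q_C)q_C - 41q_C.
Leader FOC: 214 - q_C = 0, so q_C = 214.
Then q_H = (392 - 214)/2 = 89.

89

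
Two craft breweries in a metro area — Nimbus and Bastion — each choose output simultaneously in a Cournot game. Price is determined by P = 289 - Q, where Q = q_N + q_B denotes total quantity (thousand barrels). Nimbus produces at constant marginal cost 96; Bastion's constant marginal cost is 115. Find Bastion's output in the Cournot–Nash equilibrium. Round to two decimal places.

Nimbus's profit: π_N = (289 - Q)q_N - (96q_N). Setting ∂π_N/∂q_N = 0: 193 - 2q_N - (q_B) = 0.
Bastion's first-order condition: 174 - 2q_B - (q_N) = 0.
Best responses: q_N = (193 - q_B)/2, q_B = (174 - q_N)/2.
Solving the pair: q_N = 212/3, q_B = 155/3.

51.67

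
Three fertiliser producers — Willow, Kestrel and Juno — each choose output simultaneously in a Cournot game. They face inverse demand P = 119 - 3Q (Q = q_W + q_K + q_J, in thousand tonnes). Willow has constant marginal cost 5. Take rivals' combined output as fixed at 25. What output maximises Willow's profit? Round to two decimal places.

6.50

With rivals' combined output fixed at 25, Willow's profit is π_W = (119 - 3·25 - 3q_W)q_W - (5q_W) = (44 - 3q_W)q_W - (5q_W).
∂π_W/∂q_W = 39 - 6q_W = 0, so q_W = 13/2.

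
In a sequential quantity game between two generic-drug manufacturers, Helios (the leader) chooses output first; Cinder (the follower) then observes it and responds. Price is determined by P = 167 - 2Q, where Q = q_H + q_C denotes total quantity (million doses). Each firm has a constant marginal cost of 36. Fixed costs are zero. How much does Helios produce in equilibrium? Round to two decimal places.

The follower Cinder best-responds to any q_H: π_C = (167 - 2Q)q_C - 36q_C.
Setting the follower's marginal profit to zero, 131 - 2q_H - 4q_C = 0, i.e. q_C = (131 - 2q_H)/4.
Helios substitutes q_C(q_H) into its own profit: π_H = q_H(167 - 2q_H - (131 - 2q_H)/2) - 36q_H = (203/2 - q_H)q_H - 36q_H.
Maximising: ∂π_H/∂q_H = 131/2 - 2q_H = 0, giving q_H = 131/4.
Then q_C = (131 - 2·(131/4))/4 = 131/8.

32.75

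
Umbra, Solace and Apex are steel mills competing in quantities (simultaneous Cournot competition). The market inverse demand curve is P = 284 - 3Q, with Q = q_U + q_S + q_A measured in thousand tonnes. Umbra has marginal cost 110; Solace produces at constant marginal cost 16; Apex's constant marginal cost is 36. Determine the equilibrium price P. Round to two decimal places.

111.50

Umbra's profit: π_U = (284 - 3Q)q_U - (110q_U). Setting ∂π_U/∂q_U = 0: 174 - 6q_U - 3(q_S + q_A) = 0.
Solace's first-order condition: 268 - 6q_S - 3(q_U + q_A) = 0.
Apex's first-order condition: 248 - 6q_A - 3(q_U + q_S) = 0.
Adding the 3 conditions: 690 − 6Q − 6Q = 0, i.e. Q = 115/2.
Back-substituting: q_U = (174 − 345/2)/3 = 1/2, q_S = (268 − 345/2)/3 = 191/6, q_A = (248 − 345/2)/3 = 151/6.
Total output Q = 115/2, so price P = 284 - 3·(115/2) = 223/2.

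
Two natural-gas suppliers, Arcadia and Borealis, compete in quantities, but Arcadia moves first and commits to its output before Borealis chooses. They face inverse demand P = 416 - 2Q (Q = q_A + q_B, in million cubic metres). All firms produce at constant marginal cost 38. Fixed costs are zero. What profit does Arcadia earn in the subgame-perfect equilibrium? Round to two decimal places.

The follower Borealis best-responds to any q_A: π_B = (416 - 2Q)q_B - 38q_B.
Follower FOC: 378 - 2q_A - 4q_B = 0, so q_B(q_A) = (378 - 2q_A)/4.
The leader anticipates this reaction. Substituting into P = 416 - 2Q gives P = 227 - q_A, so π_A = (227 - q_A)q_A - 38q_A.
The leader's first-order condition 189 - 2q_A = 0 yields q_A = 189/2.
Then q_B = (378 - 2·(189/2))/4 = 189/4.
Price P = 416 - 2·(567/4) = 265/2.
Arcadia's profit: (265/2 - 38)·(189/2) = 8930.2500.

8930.25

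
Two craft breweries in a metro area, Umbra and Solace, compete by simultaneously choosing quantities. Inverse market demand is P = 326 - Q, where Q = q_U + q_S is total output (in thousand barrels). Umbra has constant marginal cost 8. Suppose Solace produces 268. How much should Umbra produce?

25

With the rival's output fixed at 268, Umbra's profit is π_U = (326 - 268 - q_U)q_U - (8q_U) = (58 - q_U)q_U - (8q_U).
∂π_U/∂q_U = 50 - 2q_U = 0, so q_U = 25.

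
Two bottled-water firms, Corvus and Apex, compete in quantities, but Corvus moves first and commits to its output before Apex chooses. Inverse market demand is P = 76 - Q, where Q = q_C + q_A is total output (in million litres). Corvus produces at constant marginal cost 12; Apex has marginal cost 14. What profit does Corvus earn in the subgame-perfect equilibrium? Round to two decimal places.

544.50

The follower Apex best-responds to any q_C: π_A = (76 - Q)q_A - 14q_A.
∂π_A/∂q_A = 62 - q_C - 2q_A = 0 gives the reaction function q_A = (62 - q_C)/2.
The leader anticipates this reaction. Substituting into P = 76 - Q gives P = 45 - (1/2)q_C, so π_C = (45 - (1/2)q_C)q_C - 12q_C.
The leader's first-order condition 33 - q_C = 0 yields q_C = 33.
Then q_A = (62 - 33)/2 = 29/2.
Price P = 76 - 95/2 = 57/2.
Corvus's profit: (57/2 - 12)·33 = 1089/2.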